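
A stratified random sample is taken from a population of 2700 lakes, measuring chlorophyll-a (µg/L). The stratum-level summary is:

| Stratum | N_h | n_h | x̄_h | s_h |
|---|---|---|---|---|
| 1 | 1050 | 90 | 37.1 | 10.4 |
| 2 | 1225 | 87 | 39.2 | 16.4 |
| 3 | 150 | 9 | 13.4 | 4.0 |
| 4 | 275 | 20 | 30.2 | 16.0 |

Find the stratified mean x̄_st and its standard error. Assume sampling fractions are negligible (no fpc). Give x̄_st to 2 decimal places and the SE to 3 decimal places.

x̄_st ≈ 36.03, SE ≈ 0.978

x̄_st = Σ W_h x̄_h = (1050·37.1 + 1225·39.2 + 150·13.4 + 275·30.2)/2700 = 36.03333
V̂(x̄_st) = Σ W_h² s_h²/n_h, with W_h = N_h/N and N = 2700:
  stratum 1: (1050/2700)²·10.4²/90 = 0.18175
  stratum 2: (1225/2700)²·16.4²/87 = 0.636375
  stratum 3: (150/2700)²·4.0²/9 = 0.00548697
  stratum 4: (275/2700)²·16.0²/20 = 0.132785
V̂(x̄_st) = 0.956397
SE(x̄_st) = √0.956397 = 0.977955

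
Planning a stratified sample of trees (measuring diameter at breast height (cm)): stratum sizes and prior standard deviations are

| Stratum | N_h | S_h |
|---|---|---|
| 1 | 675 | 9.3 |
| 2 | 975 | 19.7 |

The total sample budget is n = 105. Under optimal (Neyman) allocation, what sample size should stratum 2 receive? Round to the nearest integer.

79

Neyman allocation: n_h = n · N_h S_h / Σ N_i S_i, with n = 105.
  stratum 1: N_h·S_h = 675·9.3 = 6277.50
  stratum 2: N_h·S_h = 975·19.7 = 19207.50
Σ N_h S_h = 25485.00
n for stratum 2 = 105·19207.50/25485.00 = 79.136 → 79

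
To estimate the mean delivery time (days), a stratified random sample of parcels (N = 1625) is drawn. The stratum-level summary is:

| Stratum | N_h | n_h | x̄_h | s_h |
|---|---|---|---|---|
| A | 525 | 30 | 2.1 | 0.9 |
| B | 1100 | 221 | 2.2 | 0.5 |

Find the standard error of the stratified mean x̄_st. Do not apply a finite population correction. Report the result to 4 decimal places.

V̂(x̄_st) = Σ W_h² s_h²/n_h, with W_h = N_h/N and N = 1625:
  stratum A: (525/1625)²·0.9²/30 = 0.00281822
  stratum B: (1100/1625)²·0.5²/221 = 0.000518354
V̂(x̄_st) = 0.00333658
SE(x̄_st) = √0.00333658 = 0.0577631

SE(x̄_st) ≈ 0.0578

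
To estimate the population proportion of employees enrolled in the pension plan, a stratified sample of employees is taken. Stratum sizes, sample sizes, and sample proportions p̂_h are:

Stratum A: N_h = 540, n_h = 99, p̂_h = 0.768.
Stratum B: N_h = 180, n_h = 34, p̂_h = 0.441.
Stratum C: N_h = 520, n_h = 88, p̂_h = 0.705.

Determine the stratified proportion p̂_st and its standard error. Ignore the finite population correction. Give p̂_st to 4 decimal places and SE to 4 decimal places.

p̂_st ≈ 0.6941, SE ≈ 0.0304

N = 1240; stratum weights W_h = N_h/N.
p̂_st = Σ W_h p̂_h = (540·0.768 + 180·0.441 + 520·0.705)/1240 = 0.69411
V̂(p̂_st) = Σ W_h² p̂_h(1−p̂_h)/(n_h−1):
  stratum A: (540/1240)²·0.768·0.232/98 = 0.0003448
  stratum B: (180/1240)²·0.441·0.559/33 = 0.000157412
  stratum C: (520/1240)²·0.705·0.295/87 = 0.000420393
V̂(p̂_st) = 0.000922605; SE = √V̂ = 0.0303744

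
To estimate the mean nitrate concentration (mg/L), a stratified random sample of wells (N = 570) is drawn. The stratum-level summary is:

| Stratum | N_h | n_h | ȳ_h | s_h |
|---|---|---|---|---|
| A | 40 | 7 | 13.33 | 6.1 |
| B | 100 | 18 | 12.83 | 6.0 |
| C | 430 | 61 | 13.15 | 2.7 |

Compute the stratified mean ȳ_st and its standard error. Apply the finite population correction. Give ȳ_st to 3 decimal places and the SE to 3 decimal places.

ȳ_st ≈ 13.106, SE ≈ 0.361

ȳ_st = Σ W_h ȳ_h = (40·13.33 + 100·12.83 + 430·13.15)/570 = 13.10649
V̂(ȳ_st) = Σ W_h² (1 − n_h/N_h) s_h²/n_h, with W_h = N_h/N and N = 570:
  stratum A: (40/570)²·(1 − 7/40)·6.1²/7 = 0.0215966
  stratum B: (100/570)²·(1 − 18/100)·6.0²/18 = 0.0504771
  stratum C: (430/570)²·(1 − 61/430)·2.7²/61 = 0.0583637
V̂(ȳ_st) = 0.130437
SE(ȳ_st) = √0.130437 = 0.361161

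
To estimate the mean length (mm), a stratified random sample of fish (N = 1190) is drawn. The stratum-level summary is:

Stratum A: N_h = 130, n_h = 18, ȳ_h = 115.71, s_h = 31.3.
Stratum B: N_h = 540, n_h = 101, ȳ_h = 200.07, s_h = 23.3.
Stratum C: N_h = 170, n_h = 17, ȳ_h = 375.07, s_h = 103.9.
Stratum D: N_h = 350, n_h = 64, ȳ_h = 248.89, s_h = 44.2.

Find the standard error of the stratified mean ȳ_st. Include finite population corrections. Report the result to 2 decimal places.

SE(ȳ_st) ≈ 3.91

V̂(ȳ_st) = Σ W_h² (1 − n_h/N_h) s_h²/n_h, with W_h = N_h/N and N = 1190:
  stratum A: (130/1190)²·(1 − 18/130)·31.3²/18 = 0.559608
  stratum B: (540/1190)²·(1 − 101/540)·23.3²/101 = 0.899818
  stratum C: (170/1190)²·(1 − 17/170)·103.9²/17 = 11.6635
  stratum D: (350/1190)²·(1 − 64/350)·44.2²/64 = 2.15777
V̂(ȳ_st) = 15.2807
SE(ȳ_st) = √15.2807 = 3.90905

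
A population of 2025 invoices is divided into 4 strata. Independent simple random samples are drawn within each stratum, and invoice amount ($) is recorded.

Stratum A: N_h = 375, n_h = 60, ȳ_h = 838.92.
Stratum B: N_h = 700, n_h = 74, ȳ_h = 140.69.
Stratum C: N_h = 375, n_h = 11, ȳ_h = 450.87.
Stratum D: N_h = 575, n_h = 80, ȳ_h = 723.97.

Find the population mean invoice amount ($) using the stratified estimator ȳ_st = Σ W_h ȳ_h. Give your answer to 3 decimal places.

N = Σ N_h = 2025. Stratum weights W_h = N_h/N.
ȳ_st = (375·838.92 + 700·140.69 + 375·450.87 + 575·723.97) / 2025 = 493.05531

ȳ_st ≈ 493.055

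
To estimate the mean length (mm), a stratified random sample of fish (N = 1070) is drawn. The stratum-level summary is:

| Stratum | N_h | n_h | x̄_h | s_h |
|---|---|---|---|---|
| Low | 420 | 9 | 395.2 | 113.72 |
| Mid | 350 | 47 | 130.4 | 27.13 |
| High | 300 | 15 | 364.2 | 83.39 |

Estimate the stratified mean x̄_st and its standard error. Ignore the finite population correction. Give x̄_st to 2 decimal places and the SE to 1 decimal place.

x̄_st ≈ 299.89, SE ≈ 16.1

x̄_st = Σ W_h x̄_h = (420·395.2 + 350·130.4 + 300·364.2)/1070 = 299.89159
V̂(x̄_st) = Σ W_h² s_h²/n_h, with W_h = N_h/N and N = 1070:
  stratum Low: (420/1070)²·113.72²/9 = 221.392
  stratum Mid: (350/1070)²·27.13²/47 = 1.6756
  stratum High: (300/1070)²·83.39²/15 = 36.4428
V̂(x̄_st) = 259.511
SE(x̄_st) = √259.511 = 16.1093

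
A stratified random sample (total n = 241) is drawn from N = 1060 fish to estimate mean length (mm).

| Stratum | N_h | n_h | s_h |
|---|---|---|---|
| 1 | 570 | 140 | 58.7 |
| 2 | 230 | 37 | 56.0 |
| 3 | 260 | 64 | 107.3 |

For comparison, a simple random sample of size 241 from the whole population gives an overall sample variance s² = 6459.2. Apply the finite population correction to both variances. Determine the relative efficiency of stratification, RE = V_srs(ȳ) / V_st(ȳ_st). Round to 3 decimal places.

V̂(ȳ_st) = Σ W_h² (1 − n_h/N_h) s_h²/n_h, with W_h = N_h/N and N = 1060:
  stratum 1: (570/1060)²·(1 − 140/570)·58.7²/140 = 5.36883
  stratum 2: (230/1060)²·(1 − 37/230)·56.0²/37 = 3.34848
  stratum 3: (260/1060)²·(1 − 64/260)·107.3²/64 = 8.159
V_st = 16.8763
V_srs = (1 − 241/1060)·6459.2/241 = 20.7081
Relative efficiency = V_srs / V_st = 20.7081/16.8763 = 1.2270

RE ≈ 1.227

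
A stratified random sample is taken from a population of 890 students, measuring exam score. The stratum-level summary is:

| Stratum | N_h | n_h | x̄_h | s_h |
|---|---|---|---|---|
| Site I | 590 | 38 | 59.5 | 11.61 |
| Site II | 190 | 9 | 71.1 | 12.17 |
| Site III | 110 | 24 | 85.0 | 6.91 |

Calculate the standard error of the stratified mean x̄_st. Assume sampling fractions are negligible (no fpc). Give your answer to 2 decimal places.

V̂(x̄_st) = Σ W_h² s_h²/n_h, with W_h = N_h/N and N = 890:
  stratum Site I: (590/890)²·11.61²/38 = 1.55885
  stratum Site II: (190/890)²·12.17²/9 = 0.750008
  stratum Site III: (110/890)²·6.91²/24 = 0.0303914
V̂(x̄_st) = 2.33925
SE(x̄_st) = √2.33925 = 1.52946

SE(x̄_st) ≈ 1.53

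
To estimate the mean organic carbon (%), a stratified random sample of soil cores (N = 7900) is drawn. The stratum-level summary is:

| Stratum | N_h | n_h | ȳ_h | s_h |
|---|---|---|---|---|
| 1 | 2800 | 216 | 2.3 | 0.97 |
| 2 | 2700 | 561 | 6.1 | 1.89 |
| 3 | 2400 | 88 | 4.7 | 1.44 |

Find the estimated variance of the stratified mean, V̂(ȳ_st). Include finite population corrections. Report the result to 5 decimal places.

V̂(ȳ_st) ≈ 0.00319

V̂(ȳ_st) = Σ W_h² (1 − n_h/N_h) s_h²/n_h, with W_h = N_h/N and N = 7900:
  stratum 1: (2800/7900)²·(1 − 216/2800)·0.97²/216 = 0.000504994
  stratum 2: (2700/7900)²·(1 − 561/2700)·1.89²/561 = 0.000589225
  stratum 3: (2400/7900)²·(1 − 88/2400)·1.44²/88 = 0.00209502
V̂(ȳ_st) = 0.00318923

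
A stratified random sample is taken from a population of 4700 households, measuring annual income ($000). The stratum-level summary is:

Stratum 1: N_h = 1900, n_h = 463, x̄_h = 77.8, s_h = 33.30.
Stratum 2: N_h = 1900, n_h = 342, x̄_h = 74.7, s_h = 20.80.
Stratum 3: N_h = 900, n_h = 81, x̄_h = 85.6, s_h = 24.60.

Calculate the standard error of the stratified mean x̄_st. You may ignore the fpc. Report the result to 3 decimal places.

V̂(x̄_st) = Σ W_h² s_h²/n_h, with W_h = N_h/N and N = 4700:
  stratum 1: (1900/4700)²·33.30²/463 = 0.391398
  stratum 2: (1900/4700)²·20.80²/342 = 0.206734
  stratum 3: (900/4700)²·24.60²/81 = 0.273952
V̂(x̄_st) = 0.872084
SE(x̄_st) = √0.872084 = 0.933855

SE(x̄_st) ≈ 0.934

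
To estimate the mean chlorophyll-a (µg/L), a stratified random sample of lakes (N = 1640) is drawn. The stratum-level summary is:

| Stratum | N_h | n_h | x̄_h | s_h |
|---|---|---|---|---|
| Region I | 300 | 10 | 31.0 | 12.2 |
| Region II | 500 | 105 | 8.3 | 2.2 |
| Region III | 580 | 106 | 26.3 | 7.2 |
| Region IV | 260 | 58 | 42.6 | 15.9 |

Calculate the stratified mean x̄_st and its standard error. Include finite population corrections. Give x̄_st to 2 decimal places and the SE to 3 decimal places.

x̄_st ≈ 24.26, SE ≈ 0.787

x̄_st = Σ W_h x̄_h = (300·31.0 + 500·8.3 + 580·26.3 + 260·42.6)/1640 = 24.25610
V̂(x̄_st) = Σ W_h² (1 − n_h/N_h) s_h²/n_h, with W_h = N_h/N and N = 1640:
  stratum Region I: (300/1640)²·(1 − 10/300)·12.2²/10 = 0.48145
  stratum Region II: (500/1640)²·(1 − 105/500)·2.2²/105 = 0.00338482
  stratum Region III: (580/1640)²·(1 − 106/580)·7.2²/106 = 0.0499894
  stratum Region IV: (260/1640)²·(1 − 58/260)·15.9²/58 = 0.0851144
V̂(x̄_st) = 0.619939
SE(x̄_st) = √0.619939 = 0.787362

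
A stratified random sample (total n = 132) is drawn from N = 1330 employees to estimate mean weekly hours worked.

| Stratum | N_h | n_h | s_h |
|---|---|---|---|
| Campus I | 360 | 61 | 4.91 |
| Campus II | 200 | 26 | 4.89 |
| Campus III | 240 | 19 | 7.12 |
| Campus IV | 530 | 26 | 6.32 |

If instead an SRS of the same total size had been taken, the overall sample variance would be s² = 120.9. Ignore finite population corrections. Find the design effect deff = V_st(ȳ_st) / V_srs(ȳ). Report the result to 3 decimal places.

V̂(ȳ_st) = Σ W_h² s_h²/n_h, with W_h = N_h/N and N = 1330:
  stratum Campus I: (360/1330)²·4.91²/61 = 0.0289558
  stratum Campus II: (200/1330)²·4.89²/26 = 0.020797
  stratum Campus III: (240/1330)²·7.12²/19 = 0.0868812
  stratum Campus IV: (530/1330)²·6.32²/26 = 0.243955
V_st = 0.380589
V_srs = s²/n = 120.9/132 = 0.915909
deff = V_st / V_srs = 0.380589/0.915909 = 0.4155

deff ≈ 0.416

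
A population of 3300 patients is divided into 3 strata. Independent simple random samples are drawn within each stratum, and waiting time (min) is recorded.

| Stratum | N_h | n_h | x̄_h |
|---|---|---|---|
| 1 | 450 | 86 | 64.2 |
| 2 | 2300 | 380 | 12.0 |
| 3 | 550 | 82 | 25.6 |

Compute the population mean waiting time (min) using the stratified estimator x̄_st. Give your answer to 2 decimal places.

x̄_st ≈ 21.38

N = Σ N_h = 3300. Stratum weights W_h = N_h/N.
x̄_st = (450·64.2 + 2300·12.0 + 550·25.6) / 3300 = 21.3848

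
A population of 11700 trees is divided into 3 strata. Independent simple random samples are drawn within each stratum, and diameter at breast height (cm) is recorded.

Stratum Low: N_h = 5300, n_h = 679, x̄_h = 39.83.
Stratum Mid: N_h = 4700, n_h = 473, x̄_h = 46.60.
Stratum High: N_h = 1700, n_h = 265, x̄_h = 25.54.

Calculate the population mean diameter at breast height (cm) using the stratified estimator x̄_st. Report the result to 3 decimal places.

N = Σ N_h = 11700. Stratum weights W_h = N_h/N.
x̄_st = (5300·39.83 + 4700·46.60 + 1700·25.54) / 11700 = 40.47325

x̄_st ≈ 40.473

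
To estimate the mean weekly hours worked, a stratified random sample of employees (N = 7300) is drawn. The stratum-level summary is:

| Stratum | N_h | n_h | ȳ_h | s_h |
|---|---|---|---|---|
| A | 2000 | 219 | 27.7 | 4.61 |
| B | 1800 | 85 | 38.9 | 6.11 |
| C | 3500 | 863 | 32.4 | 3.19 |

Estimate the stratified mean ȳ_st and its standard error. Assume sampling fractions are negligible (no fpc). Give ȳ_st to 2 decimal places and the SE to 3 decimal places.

ȳ_st = Σ W_h ȳ_h = (2000·27.7 + 1800·38.9 + 3500·32.4)/7300 = 32.71507
V̂(ȳ_st) = Σ W_h² s_h²/n_h, with W_h = N_h/N and N = 7300:
  stratum A: (2000/7300)²·4.61²/219 = 0.00728403
  stratum B: (1800/7300)²·6.11²/85 = 0.0267032
  stratum C: (3500/7300)²·3.19²/863 = 0.00271057
V̂(ȳ_st) = 0.0366978
SE(ȳ_st) = √0.0366978 = 0.191567

ȳ_st ≈ 32.72, SE ≈ 0.192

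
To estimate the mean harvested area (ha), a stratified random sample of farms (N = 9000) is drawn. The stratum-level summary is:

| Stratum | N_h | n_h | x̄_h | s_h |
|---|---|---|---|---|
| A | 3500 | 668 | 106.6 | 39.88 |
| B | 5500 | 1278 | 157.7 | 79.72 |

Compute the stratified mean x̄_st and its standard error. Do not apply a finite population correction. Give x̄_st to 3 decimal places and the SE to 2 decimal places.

x̄_st ≈ 137.828, SE ≈ 1.49

x̄_st = Σ W_h x̄_h = (3500·106.6 + 5500·157.7)/9000 = 137.82778
V̂(x̄_st) = Σ W_h² s_h²/n_h, with W_h = N_h/N and N = 9000:
  stratum A: (3500/9000)²·39.88²/668 = 0.360068
  stratum B: (5500/9000)²·79.72²/1278 = 1.85714
V̂(x̄_st) = 2.21721
SE(x̄_st) = √2.21721 = 1.48903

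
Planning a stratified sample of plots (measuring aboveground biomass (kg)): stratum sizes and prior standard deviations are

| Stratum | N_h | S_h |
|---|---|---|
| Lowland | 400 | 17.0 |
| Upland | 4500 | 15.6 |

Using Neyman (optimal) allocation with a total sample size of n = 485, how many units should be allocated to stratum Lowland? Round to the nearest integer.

43

Neyman allocation: n_h = n · N_h S_h / Σ N_i S_i, with n = 485.
  stratum Lowland: N_h·S_h = 400·17.0 = 6800.00
  stratum Upland: N_h·S_h = 4500·15.6 = 70200.00
Σ N_h S_h = 77000.00
n for stratum Lowland = 485·6800.00/77000.00 = 42.831 → 43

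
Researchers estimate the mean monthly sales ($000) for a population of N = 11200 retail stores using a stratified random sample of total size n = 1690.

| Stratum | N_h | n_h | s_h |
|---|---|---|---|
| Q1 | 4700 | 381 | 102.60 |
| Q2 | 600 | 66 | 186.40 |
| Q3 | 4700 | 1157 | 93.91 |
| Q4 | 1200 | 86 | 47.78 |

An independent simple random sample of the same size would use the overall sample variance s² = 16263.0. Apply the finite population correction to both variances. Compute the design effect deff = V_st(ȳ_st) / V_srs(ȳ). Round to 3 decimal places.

V̂(ȳ_st) = Σ W_h² (1 − n_h/N_h) s_h²/n_h, with W_h = N_h/N and N = 11200:
  stratum Q1: (4700/11200)²·(1 − 381/4700)·102.60²/381 = 4.4711
  stratum Q2: (600/11200)²·(1 − 66/600)·186.40²/66 = 1.34463
  stratum Q3: (4700/11200)²·(1 − 1157/4700)·93.91²/1157 = 1.01187
  stratum Q4: (1200/11200)²·(1 − 86/1200)·47.78²/86 = 0.282894
V_st = 7.1105
V_srs = (1 − 1690/11200)·16263.0/1690 = 8.17102
deff = V_st / V_srs = 7.1105/8.17102 = 0.8702

deff ≈ 0.870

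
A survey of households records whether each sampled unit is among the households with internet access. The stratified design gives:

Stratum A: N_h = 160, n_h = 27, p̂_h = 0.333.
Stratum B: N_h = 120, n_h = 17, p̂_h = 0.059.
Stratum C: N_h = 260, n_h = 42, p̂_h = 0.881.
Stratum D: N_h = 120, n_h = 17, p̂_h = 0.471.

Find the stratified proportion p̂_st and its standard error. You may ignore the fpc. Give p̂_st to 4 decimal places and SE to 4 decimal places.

N = 660; stratum weights W_h = N_h/N.
p̂_st = Σ W_h p̂_h = (160·0.333 + 120·0.059 + 260·0.881 + 120·0.471)/660 = 0.52415
V̂(p̂_st) = Σ W_h² p̂_h(1−p̂_h)/(n_h−1):
  stratum A: (160/660)²·0.333·0.667/26 = 0.000502052
  stratum B: (120/660)²·0.059·0.941/16 = 0.000114709
  stratum C: (260/660)²·0.881·0.119/41 = 0.000396824
  stratum D: (120/660)²·0.471·0.529/16 = 0.000514791
V̂(p̂_st) = 0.00152838; SE = √V̂ = 0.0390945

p̂_st ≈ 0.5242, SE ≈ 0.0391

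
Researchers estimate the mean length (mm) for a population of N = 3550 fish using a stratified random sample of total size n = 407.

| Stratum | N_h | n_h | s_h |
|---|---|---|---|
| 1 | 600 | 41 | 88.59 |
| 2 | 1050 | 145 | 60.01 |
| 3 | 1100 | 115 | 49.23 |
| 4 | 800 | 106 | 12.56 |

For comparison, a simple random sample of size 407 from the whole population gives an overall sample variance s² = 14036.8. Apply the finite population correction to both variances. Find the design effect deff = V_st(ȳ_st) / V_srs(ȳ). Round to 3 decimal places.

V̂(ȳ_st) = Σ W_h² (1 − n_h/N_h) s_h²/n_h, with W_h = N_h/N and N = 3550:
  stratum 1: (600/3550)²·(1 − 41/600)·88.59²/41 = 5.09439
  stratum 2: (1050/3550)²·(1 − 145/1050)·60.01²/145 = 1.87267
  stratum 3: (1100/3550)²·(1 − 115/1100)·49.23²/115 = 1.8119
  stratum 4: (800/3550)²·(1 − 106/800)·12.56²/106 = 0.0655641
V_st = 8.84452
V_srs = (1 − 407/3550)·14036.8/407 = 30.5344
deff = V_st / V_srs = 8.84452/30.5344 = 0.2897

deff ≈ 0.290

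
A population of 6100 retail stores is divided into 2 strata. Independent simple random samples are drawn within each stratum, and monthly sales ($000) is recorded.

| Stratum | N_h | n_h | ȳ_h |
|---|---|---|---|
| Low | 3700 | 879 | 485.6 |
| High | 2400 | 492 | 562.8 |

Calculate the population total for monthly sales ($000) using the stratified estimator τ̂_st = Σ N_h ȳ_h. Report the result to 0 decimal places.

τ̂_st = Σ N_h ȳ_h = 3700·485.6 + 2400·562.8 = 3147440

τ̂_st ≈ 3147440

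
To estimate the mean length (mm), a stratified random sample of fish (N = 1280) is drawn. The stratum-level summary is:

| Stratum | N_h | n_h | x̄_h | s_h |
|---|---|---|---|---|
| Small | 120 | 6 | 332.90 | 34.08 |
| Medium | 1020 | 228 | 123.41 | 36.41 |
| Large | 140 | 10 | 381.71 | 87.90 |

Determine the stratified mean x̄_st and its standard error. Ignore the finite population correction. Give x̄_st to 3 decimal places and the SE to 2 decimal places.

x̄_st ≈ 171.301, SE ≈ 3.83

x̄_st = Σ W_h x̄_h = (120·332.90 + 1020·123.41 + 140·381.71)/1280 = 171.30125
V̂(x̄_st) = Σ W_h² s_h²/n_h, with W_h = N_h/N and N = 1280:
  stratum Small: (120/1280)²·34.08²/6 = 1.70134
  stratum Medium: (1020/1280)²·36.41²/228 = 3.69221
  stratum Large: (140/1280)²·87.90²/10 = 9.24302
V̂(x̄_st) = 14.6366
SE(x̄_st) = √14.6366 = 3.82578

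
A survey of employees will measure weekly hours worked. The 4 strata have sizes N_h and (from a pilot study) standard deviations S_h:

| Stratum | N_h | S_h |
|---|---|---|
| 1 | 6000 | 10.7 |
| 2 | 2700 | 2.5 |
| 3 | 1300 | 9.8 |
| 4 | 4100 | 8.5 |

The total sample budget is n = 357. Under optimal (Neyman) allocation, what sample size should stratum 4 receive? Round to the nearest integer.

Neyman allocation: n_h = n · N_h S_h / Σ N_i S_i, with n = 357.
  stratum 1: N_h·S_h = 6000·10.7 = 64200.00
  stratum 2: N_h·S_h = 2700·2.5 = 6750.00
  stratum 3: N_h·S_h = 1300·9.8 = 12740.00
  stratum 4: N_h·S_h = 4100·8.5 = 34850.00
Σ N_h S_h = 118540.00
n for stratum 4 = 357·34850.00/118540.00 = 104.956 → 105

105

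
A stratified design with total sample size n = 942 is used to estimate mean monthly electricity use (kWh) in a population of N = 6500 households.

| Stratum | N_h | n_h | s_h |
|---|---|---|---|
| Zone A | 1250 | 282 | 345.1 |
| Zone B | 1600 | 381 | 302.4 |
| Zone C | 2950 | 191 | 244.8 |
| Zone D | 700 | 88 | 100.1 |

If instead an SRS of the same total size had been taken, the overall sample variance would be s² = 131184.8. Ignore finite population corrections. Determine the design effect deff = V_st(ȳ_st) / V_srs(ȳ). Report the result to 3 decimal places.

V̂(ȳ_st) = Σ W_h² s_h²/n_h, with W_h = N_h/N and N = 6500:
  stratum Zone A: (1250/6500)²·345.1²/282 = 15.6183
  stratum Zone B: (1600/6500)²·302.4²/381 = 14.5429
  stratum Zone C: (2950/6500)²·244.8²/191 = 64.6259
  stratum Zone D: (700/6500)²·100.1²/88 = 1.32055
V_st = 96.1077
V_srs = s²/n = 131184.8/942 = 139.262
deff = V_st / V_srs = 96.1077/139.262 = 0.6901

deff ≈ 0.690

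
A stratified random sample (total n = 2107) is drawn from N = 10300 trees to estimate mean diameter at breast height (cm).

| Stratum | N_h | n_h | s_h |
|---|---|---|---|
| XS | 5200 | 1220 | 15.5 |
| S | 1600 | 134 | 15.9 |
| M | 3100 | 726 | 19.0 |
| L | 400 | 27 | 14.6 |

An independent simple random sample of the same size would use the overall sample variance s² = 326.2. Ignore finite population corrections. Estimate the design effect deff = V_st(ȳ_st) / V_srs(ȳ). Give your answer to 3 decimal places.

V̂(ȳ_st) = Σ W_h² s_h²/n_h, with W_h = N_h/N and N = 10300:
  stratum XS: (5200/10300)²·15.5²/1220 = 0.0501922
  stratum S: (1600/10300)²·15.9²/134 = 0.0455255
  stratum M: (3100/10300)²·19.0²/726 = 0.0450422
  stratum L: (400/10300)²·14.6²/27 = 0.0119066
V_st = 0.152666
V_srs = s²/n = 326.2/2107 = 0.154817
deff = V_st / V_srs = 0.152666/0.154817 = 0.9861

deff ≈ 0.986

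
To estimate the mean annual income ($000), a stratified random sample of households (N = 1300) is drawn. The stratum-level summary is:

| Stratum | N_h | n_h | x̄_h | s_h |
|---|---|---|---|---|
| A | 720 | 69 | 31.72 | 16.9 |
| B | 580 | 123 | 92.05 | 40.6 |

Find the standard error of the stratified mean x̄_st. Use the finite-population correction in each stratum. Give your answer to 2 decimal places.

V̂(x̄_st) = Σ W_h² (1 − n_h/N_h) s_h²/n_h, with W_h = N_h/N and N = 1300:
  stratum A: (720/1300)²·(1 − 69/720)·16.9²/69 = 1.14802
  stratum B: (580/1300)²·(1 − 123/580)·40.6²/123 = 2.10186
V̂(x̄_st) = 3.24989
SE(x̄_st) = √3.24989 = 1.80274

SE(x̄_st) ≈ 1.80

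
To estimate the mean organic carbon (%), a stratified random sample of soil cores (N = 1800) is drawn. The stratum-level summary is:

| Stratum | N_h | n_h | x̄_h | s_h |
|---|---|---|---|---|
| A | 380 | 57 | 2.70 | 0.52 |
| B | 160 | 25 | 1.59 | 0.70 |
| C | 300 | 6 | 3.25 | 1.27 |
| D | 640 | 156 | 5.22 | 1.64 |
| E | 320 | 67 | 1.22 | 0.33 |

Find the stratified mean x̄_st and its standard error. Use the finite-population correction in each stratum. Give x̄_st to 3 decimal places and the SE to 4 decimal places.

x̄_st ≈ 3.326, SE ≈ 0.0965

x̄_st = Σ W_h x̄_h = (380·2.70 + 160·1.59 + 300·3.25 + 640·5.22 + 320·1.22)/1800 = 3.32589
V̂(x̄_st) = Σ W_h² (1 − n_h/N_h) s_h²/n_h, with W_h = N_h/N and N = 1800:
  stratum A: (380/1800)²·(1 − 57/380)·0.52²/57 = 0.00017971
  stratum B: (160/1800)²·(1 − 25/160)·0.70²/25 = 0.000130667
  stratum C: (300/1800)²·(1 − 6/300)·1.27²/6 = 0.00731779
  stratum D: (640/1800)²·(1 − 156/640)·1.64²/156 = 0.00164833
  stratum E: (320/1800)²·(1 − 67/320)·0.33²/67 = 4.06143e-05
V̂(x̄_st) = 0.00931711
SE(x̄_st) = √0.00931711 = 0.0965252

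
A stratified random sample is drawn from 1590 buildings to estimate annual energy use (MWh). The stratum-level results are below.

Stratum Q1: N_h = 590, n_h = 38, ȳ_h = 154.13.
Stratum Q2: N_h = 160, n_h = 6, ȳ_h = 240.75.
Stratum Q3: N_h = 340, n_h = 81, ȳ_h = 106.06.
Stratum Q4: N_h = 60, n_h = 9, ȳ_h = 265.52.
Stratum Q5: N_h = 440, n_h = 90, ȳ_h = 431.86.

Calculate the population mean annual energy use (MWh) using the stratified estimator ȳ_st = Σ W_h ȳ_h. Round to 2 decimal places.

ȳ_st ≈ 233.63

N = Σ N_h = 1590. Stratum weights W_h = N_h/N.
ȳ_st = (590·154.13 + 160·240.75 + 340·106.06 + 60·265.52 + 440·431.86) / 1590 = 233.6269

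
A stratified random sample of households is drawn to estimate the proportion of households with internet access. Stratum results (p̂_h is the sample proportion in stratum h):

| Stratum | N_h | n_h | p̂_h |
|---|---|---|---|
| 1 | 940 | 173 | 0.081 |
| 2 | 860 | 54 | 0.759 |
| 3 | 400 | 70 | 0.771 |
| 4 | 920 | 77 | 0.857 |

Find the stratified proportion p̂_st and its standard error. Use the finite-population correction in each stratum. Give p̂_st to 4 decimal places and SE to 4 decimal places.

N = 3120; stratum weights W_h = N_h/N.
p̂_st = Σ W_h p̂_h = (940·0.081 + 860·0.759 + 400·0.771 + 920·0.857)/3120 = 0.58517
V̂(p̂_st) = Σ W_h² (1 − n_h/N_h) p̂_h(1−p̂_h)/(n_h−1):
  stratum 1: (940/3120)²·(1 − 173/940)·0.081·0.919/172 = 3.20543e-05
  stratum 2: (860/3120)²·(1 − 54/860)·0.759·0.241/53 = 0.000245758
  stratum 3: (400/3120)²·(1 − 70/400)·0.771·0.229/69 = 3.46981e-05
  stratum 4: (920/3120)²·(1 − 77/920)·0.857·0.143/76 = 0.000128472
V̂(p̂_st) = 0.000440982; SE = √V̂ = 0.0209996

p̂_st ≈ 0.5852, SE ≈ 0.0210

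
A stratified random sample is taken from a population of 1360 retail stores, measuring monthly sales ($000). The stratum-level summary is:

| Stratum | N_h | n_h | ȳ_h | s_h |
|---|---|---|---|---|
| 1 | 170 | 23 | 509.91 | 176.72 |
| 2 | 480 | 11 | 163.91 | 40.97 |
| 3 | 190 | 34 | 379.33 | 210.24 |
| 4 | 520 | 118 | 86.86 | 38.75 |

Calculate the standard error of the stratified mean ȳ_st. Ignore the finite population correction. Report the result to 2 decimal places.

SE(ȳ_st) ≈ 8.21

V̂(ȳ_st) = Σ W_h² s_h²/n_h, with W_h = N_h/N and N = 1360:
  stratum 1: (170/1360)²·176.72²/23 = 21.216
  stratum 2: (480/1360)²·40.97²/11 = 19.0083
  stratum 3: (190/1360)²·210.24²/34 = 25.3735
  stratum 4: (520/1360)²·38.75²/118 = 1.86033
V̂(ȳ_st) = 67.4582
SE(ȳ_st) = √67.4582 = 8.21329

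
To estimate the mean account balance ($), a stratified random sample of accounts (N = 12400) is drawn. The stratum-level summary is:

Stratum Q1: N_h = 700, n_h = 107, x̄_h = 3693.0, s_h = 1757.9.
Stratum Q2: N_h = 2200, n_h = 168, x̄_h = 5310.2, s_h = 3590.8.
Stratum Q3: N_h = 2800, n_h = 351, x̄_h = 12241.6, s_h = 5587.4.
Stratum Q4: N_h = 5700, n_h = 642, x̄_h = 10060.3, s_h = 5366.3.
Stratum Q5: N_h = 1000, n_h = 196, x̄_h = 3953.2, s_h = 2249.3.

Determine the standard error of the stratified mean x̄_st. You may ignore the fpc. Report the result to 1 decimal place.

SE(x̄_st) ≈ 129.2

V̂(x̄_st) = Σ W_h² s_h²/n_h, with W_h = N_h/N and N = 12400:
  stratum Q1: (700/12400)²·1757.9²/107 = 92.0359
  stratum Q2: (2200/12400)²·3590.8²/168 = 2415.88
  stratum Q3: (2800/12400)²·5587.4²/351 = 4535.08
  stratum Q4: (5700/12400)²·5366.3²/642 = 9478.1
  stratum Q5: (1000/12400)²·2249.3²/196 = 167.879
V̂(x̄_st) = 16689
SE(x̄_st) = √16689 = 129.186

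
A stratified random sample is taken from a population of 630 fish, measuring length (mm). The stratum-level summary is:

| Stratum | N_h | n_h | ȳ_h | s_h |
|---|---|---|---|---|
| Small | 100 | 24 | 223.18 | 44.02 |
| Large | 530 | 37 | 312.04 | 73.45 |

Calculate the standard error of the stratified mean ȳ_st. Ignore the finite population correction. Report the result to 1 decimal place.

V̂(ȳ_st) = Σ W_h² s_h²/n_h, with W_h = N_h/N and N = 630:
  stratum Small: (100/630)²·44.02²/24 = 2.03427
  stratum Large: (530/630)²·73.45²/37 = 103.194
V̂(ȳ_st) = 105.228
SE(ȳ_st) = √105.228 = 10.2581

SE(ȳ_st) ≈ 10.3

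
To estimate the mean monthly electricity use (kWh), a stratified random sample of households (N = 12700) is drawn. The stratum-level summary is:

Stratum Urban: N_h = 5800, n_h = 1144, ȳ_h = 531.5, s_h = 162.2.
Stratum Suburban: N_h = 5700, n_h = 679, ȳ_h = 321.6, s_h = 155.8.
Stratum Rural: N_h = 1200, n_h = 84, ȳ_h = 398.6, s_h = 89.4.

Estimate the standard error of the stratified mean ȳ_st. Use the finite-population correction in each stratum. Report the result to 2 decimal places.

V̂(ȳ_st) = Σ W_h² (1 − n_h/N_h) s_h²/n_h, with W_h = N_h/N and N = 12700:
  stratum Urban: (5800/12700)²·(1 − 1144/5800)·162.2²/1144 = 3.85043
  stratum Suburban: (5700/12700)²·(1 − 679/5700)·155.8²/679 = 6.34341
  stratum Rural: (1200/12700)²·(1 − 84/1200)·89.4²/84 = 0.790012
V̂(ȳ_st) = 10.9839
SE(ȳ_st) = √10.9839 = 3.31419

SE(ȳ_st) ≈ 3.31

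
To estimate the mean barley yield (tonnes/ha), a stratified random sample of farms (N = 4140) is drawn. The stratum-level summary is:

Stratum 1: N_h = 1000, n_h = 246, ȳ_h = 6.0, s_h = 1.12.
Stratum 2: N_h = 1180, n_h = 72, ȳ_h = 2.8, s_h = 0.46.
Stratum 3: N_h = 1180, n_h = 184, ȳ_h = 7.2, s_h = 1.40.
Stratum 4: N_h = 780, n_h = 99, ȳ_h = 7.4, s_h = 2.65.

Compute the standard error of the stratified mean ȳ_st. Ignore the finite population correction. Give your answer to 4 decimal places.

SE(ȳ_st) ≈ 0.0626

V̂(ȳ_st) = Σ W_h² s_h²/n_h, with W_h = N_h/N and N = 4140:
  stratum 1: (1000/4140)²·1.12²/246 = 0.000297509
  stratum 2: (1180/4140)²·0.46²/72 = 0.000238752
  stratum 3: (1180/4140)²·1.40²/184 = 0.000865369
  stratum 4: (780/4140)²·2.65²/99 = 0.00251794
V̂(ȳ_st) = 0.00391957
SE(ȳ_st) = √0.00391957 = 0.0626065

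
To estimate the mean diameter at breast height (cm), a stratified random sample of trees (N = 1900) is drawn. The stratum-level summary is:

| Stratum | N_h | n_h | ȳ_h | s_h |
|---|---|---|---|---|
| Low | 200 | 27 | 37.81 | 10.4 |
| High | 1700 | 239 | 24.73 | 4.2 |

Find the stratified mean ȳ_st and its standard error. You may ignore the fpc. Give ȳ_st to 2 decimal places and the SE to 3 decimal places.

ȳ_st = Σ W_h ȳ_h = (200·37.81 + 1700·24.73)/1900 = 26.10684
V̂(ȳ_st) = Σ W_h² s_h²/n_h, with W_h = N_h/N and N = 1900:
  stratum Low: (200/1900)²·10.4²/27 = 0.044387
  stratum High: (1700/1900)²·4.2²/239 = 0.0590869
V̂(ȳ_st) = 0.103474
SE(ȳ_st) = √0.103474 = 0.321674

ȳ_st ≈ 26.11, SE ≈ 0.322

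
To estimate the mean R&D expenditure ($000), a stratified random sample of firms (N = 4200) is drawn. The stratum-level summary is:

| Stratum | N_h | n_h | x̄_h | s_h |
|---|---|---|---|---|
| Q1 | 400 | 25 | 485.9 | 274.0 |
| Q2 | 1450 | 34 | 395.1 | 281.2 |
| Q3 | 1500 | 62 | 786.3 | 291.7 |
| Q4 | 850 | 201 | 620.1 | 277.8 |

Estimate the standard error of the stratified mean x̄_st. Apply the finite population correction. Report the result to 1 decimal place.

V̂(x̄_st) = Σ W_h² (1 − n_h/N_h) s_h²/n_h, with W_h = N_h/N and N = 4200:
  stratum Q1: (400/4200)²·(1 − 25/400)·274.0²/25 = 25.5361
  stratum Q2: (1450/4200)²·(1 − 34/1450)·281.2²/34 = 270.698
  stratum Q3: (1500/4200)²·(1 − 62/1500)·291.7²/62 = 167.816
  stratum Q4: (850/4200)²·(1 − 201/850)·277.8²/201 = 12.007
V̂(x̄_st) = 476.056
SE(x̄_st) = √476.056 = 21.8187

SE(x̄_st) ≈ 21.8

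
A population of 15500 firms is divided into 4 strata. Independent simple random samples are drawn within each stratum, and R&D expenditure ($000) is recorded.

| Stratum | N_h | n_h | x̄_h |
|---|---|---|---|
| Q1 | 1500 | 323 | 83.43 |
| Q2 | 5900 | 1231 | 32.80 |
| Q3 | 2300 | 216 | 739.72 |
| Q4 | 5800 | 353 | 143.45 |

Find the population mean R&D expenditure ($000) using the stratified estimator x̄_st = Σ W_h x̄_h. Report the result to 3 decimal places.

N = Σ N_h = 15500. Stratum weights W_h = N_h/N.
x̄_st = (1500·83.43 + 5900·32.80 + 2300·739.72 + 5800·143.45) / 15500 = 184.00200

x̄_st ≈ 184.002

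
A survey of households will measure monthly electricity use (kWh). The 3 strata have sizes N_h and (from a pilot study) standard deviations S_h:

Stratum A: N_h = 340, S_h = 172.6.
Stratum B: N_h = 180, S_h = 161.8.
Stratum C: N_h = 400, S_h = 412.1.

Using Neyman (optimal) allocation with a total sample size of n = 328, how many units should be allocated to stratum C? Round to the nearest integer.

Neyman allocation: n_h = n · N_h S_h / Σ N_i S_i, with n = 328.
  stratum A: N_h·S_h = 340·172.6 = 58684.00
  stratum B: N_h·S_h = 180·161.8 = 29124.00
  stratum C: N_h·S_h = 400·412.1 = 164840.00
Σ N_h S_h = 252648.00
n for stratum C = 328·164840.00/252648.00 = 214.003 → 214

214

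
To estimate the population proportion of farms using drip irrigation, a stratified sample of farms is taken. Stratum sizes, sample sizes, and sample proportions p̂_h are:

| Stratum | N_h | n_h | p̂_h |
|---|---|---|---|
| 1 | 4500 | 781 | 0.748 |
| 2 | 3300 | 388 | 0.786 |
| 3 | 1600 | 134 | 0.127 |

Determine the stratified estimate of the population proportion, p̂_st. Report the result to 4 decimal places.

p̂_st ≈ 0.6556

N = 9400; stratum weights W_h = N_h/N.
p̂_st = Σ W_h p̂_h = (4500·0.748 + 3300·0.786 + 1600·0.127)/9400 = 0.65564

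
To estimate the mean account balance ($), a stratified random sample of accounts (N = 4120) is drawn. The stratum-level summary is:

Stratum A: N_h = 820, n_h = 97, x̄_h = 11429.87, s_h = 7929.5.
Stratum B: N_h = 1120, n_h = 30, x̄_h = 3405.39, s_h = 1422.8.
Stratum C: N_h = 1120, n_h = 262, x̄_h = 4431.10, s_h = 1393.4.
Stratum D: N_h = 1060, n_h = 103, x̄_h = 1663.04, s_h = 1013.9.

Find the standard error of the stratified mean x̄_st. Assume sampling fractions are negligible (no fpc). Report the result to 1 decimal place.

SE(x̄_st) ≈ 178.5

V̂(x̄_st) = Σ W_h² s_h²/n_h, with W_h = N_h/N and N = 4120:
  stratum A: (820/4120)²·7929.5²/97 = 25677.5
  stratum B: (1120/4120)²·1422.8²/30 = 4986.64
  stratum C: (1120/4120)²·1393.4²/262 = 547.636
  stratum D: (1060/4120)²·1013.9²/103 = 660.648
V̂(x̄_st) = 31872.4
SE(x̄_st) = √31872.4 = 178.529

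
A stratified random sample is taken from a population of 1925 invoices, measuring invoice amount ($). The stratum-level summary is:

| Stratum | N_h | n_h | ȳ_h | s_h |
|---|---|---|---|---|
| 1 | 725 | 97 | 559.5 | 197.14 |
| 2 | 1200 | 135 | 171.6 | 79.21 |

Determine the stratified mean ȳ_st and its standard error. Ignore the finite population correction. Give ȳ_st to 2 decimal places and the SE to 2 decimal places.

ȳ_st = Σ W_h ȳ_h = (725·559.5 + 1200·171.6)/1925 = 317.69221
V̂(ȳ_st) = Σ W_h² s_h²/n_h, with W_h = N_h/N and N = 1925:
  stratum 1: (725/1925)²·197.14²/97 = 56.8319
  stratum 2: (1200/1925)²·79.21²/135 = 18.0604
V̂(ȳ_st) = 74.8923
SE(ȳ_st) = √74.8923 = 8.65403

ȳ_st ≈ 317.69, SE ≈ 8.65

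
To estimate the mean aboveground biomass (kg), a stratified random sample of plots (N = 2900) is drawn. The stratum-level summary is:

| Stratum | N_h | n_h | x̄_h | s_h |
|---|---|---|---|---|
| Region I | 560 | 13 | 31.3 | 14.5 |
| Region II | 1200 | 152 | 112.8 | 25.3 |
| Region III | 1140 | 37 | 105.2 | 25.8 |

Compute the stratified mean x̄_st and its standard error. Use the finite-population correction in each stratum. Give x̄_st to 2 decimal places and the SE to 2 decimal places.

x̄_st = Σ W_h x̄_h = (560·31.3 + 1200·112.8 + 1140·105.2)/2900 = 94.07448
V̂(x̄_st) = Σ W_h² (1 − n_h/N_h) s_h²/n_h, with W_h = N_h/N and N = 2900:
  stratum Region I: (560/2900)²·(1 − 13/560)·14.5²/13 = 0.589077
  stratum Region II: (1200/2900)²·(1 − 152/1200)·25.3²/152 = 0.629715
  stratum Region III: (1140/2900)²·(1 − 37/1140)·25.8²/37 = 2.68981
V̂(x̄_st) = 3.9086
SE(x̄_st) = √3.9086 = 1.97702

x̄_st ≈ 94.07, SE ≈ 1.98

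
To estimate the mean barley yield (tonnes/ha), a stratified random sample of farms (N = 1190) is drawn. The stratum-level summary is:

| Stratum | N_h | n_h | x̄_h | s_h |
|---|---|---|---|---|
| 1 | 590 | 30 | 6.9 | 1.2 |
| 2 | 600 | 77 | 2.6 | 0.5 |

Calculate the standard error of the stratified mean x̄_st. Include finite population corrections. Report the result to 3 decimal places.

V̂(x̄_st) = Σ W_h² (1 − n_h/N_h) s_h²/n_h, with W_h = N_h/N and N = 1190:
  stratum 1: (590/1190)²·(1 − 30/590)·1.2²/30 = 0.0111992
  stratum 2: (600/1190)²·(1 − 77/600)·0.5²/77 = 0.000719463
V̂(x̄_st) = 0.0119187
SE(x̄_st) = √0.0119187 = 0.109173

SE(x̄_st) ≈ 0.109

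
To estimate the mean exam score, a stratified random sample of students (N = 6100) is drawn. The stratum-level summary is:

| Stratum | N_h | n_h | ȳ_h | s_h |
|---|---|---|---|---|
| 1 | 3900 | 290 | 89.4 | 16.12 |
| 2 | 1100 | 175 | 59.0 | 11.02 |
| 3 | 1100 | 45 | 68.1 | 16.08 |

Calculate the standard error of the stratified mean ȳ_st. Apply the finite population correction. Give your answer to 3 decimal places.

V̂(ȳ_st) = Σ W_h² (1 − n_h/N_h) s_h²/n_h, with W_h = N_h/N and N = 6100:
  stratum 1: (3900/6100)²·(1 − 290/3900)·16.12²/290 = 0.339035
  stratum 2: (1100/6100)²·(1 − 175/1100)·11.02²/175 = 0.0189758
  stratum 3: (1100/6100)²·(1 − 45/1100)·16.08²/45 = 0.179203
V̂(ȳ_st) = 0.537213
SE(ȳ_st) = √0.537213 = 0.732948

SE(ȳ_st) ≈ 0.733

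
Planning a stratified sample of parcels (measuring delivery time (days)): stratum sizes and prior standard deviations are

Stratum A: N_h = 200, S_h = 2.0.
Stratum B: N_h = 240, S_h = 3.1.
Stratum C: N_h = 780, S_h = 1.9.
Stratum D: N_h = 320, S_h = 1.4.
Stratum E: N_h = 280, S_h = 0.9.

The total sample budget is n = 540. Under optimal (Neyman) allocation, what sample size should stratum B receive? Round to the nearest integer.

121

Neyman allocation: n_h = n · N_h S_h / Σ N_i S_i, with n = 540.
  stratum A: N_h·S_h = 200·2.0 = 400.00
  stratum B: N_h·S_h = 240·3.1 = 744.00
  stratum C: N_h·S_h = 780·1.9 = 1482.00
  stratum D: N_h·S_h = 320·1.4 = 448.00
  stratum E: N_h·S_h = 280·0.9 = 252.00
Σ N_h S_h = 3326.00
n for stratum B = 540·744.00/3326.00 = 120.794 → 121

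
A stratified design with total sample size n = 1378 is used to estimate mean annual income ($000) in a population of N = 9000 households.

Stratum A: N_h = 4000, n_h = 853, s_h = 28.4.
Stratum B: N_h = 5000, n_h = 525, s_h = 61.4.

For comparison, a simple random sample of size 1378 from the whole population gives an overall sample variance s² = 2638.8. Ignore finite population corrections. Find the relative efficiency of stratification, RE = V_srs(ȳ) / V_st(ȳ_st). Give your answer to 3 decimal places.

V̂(ȳ_st) = Σ W_h² s_h²/n_h, with W_h = N_h/N and N = 9000:
  stratum A: (4000/9000)²·28.4²/853 = 0.186777
  stratum B: (5000/9000)²·61.4²/525 = 2.21632
V_st = 2.4031
V_srs = s²/n = 2638.8/1378 = 1.91495
Relative efficiency = V_srs / V_st = 1.91495/2.4031 = 0.7969

RE ≈ 0.797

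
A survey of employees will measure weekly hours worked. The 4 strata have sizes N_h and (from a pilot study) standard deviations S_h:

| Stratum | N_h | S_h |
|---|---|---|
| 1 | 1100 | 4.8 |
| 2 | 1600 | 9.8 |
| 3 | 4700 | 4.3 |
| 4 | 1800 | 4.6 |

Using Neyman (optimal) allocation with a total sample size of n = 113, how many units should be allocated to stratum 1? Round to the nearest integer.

12

Neyman allocation: n_h = n · N_h S_h / Σ N_i S_i, with n = 113.
  stratum 1: N_h·S_h = 1100·4.8 = 5280.00
  stratum 2: N_h·S_h = 1600·9.8 = 15680.00
  stratum 3: N_h·S_h = 4700·4.3 = 20210.00
  stratum 4: N_h·S_h = 1800·4.6 = 8280.00
Σ N_h S_h = 49450.00
n for stratum 1 = 113·5280.00/49450.00 = 12.066 → 12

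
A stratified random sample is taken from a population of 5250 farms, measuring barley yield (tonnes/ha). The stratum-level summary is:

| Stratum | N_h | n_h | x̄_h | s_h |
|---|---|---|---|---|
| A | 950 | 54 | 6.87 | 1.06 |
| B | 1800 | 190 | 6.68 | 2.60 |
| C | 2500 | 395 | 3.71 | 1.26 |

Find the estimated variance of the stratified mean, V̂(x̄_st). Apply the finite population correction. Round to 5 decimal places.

V̂(x̄_st) ≈ 0.00515

V̂(x̄_st) = Σ W_h² (1 − n_h/N_h) s_h²/n_h, with W_h = N_h/N and N = 5250:
  stratum A: (950/5250)²·(1 − 54/950)·1.06²/54 = 0.000642586
  stratum B: (1800/5250)²·(1 − 190/1800)·2.60²/190 = 0.00374087
  stratum C: (2500/5250)²·(1 − 395/2500)·1.26²/395 = 0.000767392
V̂(x̄_st) = 0.00515085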